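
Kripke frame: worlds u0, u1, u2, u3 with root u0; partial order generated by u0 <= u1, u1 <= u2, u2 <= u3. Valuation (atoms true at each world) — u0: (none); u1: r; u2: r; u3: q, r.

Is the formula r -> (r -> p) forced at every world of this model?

No

Not every world: u0 ||-/- r -> (r -> p).
u0 ||-/- r -> (r -> p): at the accessible world u1, u1 ||- r but u1 ||-/- r -> p.
u1 ||-/- r -> p: already at u1 itself, u1 ||- r but u1 ||-/- p.
u1 lacks atom p, so u1 ||-/- p.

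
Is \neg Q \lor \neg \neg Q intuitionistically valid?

No

This is the weak law of excluded middle, which is not intuitionistically valid.
A Kripke countermodel: worlds w0, w1, w2; order generated by w0 \le w1, w0 \le w2; atoms true at each world — w0:{}; w1:{Q}; w2:{}.
w0 \nVdash \neg Q \lor \neg \neg Q: neither disjunct is forced at w0.
w0 \nVdash \neg Q since w1 is accessible from w0 and w1 \Vdash Q.
So the root w0 does not force the formula.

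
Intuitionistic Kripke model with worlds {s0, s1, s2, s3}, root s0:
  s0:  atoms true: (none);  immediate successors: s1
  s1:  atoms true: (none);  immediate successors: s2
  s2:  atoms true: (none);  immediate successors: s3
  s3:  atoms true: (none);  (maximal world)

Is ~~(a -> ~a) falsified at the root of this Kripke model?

s0 ||- ~~(a -> ~a): no world accessible from s0 forces ~(a -> ~a).
So the root s0 forces ~~(a -> ~a); the model is not a countermodel.

No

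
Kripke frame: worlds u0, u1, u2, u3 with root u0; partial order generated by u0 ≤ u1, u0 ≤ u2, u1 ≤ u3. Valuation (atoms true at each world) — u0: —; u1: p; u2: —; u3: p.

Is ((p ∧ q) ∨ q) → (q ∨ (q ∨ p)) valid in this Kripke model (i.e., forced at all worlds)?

Yes

u0 ⊩ ((p ∧ q) ∨ q) → (q ∨ (q ∨ p)) vacuously: no world accessible from u0 forces the antecedent (p ∧ q) ∨ q.
Since the root u0 forces ((p ∧ q) ∨ q) → (q ∨ (q ∨ p)) and forcing is persistent (monotone upward), every world forces it.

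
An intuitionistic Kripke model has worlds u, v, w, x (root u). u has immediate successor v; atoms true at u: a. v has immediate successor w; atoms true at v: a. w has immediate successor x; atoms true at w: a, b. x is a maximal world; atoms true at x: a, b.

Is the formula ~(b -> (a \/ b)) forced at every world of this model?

Not every world: u ||-/- ~(b -> (a \/ b)).
u ||-/- ~(b -> (a \/ b)) since u is accessible from u and u ||- b -> (a \/ b).
u ||- b -> (a \/ b): every world accessible from u that forces b (namely w, x) also forces a \/ b.

No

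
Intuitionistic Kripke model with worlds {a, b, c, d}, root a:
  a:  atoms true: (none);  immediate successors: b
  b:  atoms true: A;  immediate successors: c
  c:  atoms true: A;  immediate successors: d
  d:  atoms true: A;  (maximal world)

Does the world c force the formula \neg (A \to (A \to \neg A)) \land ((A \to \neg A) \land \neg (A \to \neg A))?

No

c \nVdash \neg (A \to (A \to \neg A)) \land ((A \to \neg A) \land \neg (A \to \neg A)) since c fails (A \to \neg A) \land \neg (A \to \neg A).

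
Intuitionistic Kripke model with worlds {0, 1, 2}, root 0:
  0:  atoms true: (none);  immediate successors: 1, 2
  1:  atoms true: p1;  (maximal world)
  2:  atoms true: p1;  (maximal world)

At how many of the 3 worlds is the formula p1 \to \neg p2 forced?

0: forces it.
1: forces it.
2: forces it.
Worlds forcing the formula: {0, 1, 2}.

3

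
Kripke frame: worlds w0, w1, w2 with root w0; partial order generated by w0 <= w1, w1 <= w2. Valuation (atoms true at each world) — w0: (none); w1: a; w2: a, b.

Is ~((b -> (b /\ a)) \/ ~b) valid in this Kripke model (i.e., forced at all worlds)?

No

Not every world: w0 ||-/- ~((b -> (b /\ a)) \/ ~b).
w0 ||-/- ~((b -> (b /\ a)) \/ ~b) since w0 is accessible from w0 and w0 ||- (b -> (b /\ a)) \/ ~b.
w0 ||- (b -> (b /\ a)) \/ ~b via the disjunct b -> (b /\ a).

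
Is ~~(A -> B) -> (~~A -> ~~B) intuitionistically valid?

This is the distribution of double negation over implication, which is intuitionistically derivable.
Assume ~~(A -> B) and ~~A; suppose ~B. Then A -> B would give ~A (by contraposition), contradicting ~~A; so ~(A -> B), contradicting ~~(A -> B). Hence ~~B.

Yes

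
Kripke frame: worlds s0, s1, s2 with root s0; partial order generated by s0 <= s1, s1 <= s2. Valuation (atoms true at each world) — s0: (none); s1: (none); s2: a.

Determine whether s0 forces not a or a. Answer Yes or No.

s0 does not force not a or a: neither disjunct is forced at s0.
s0 does not force not a since s2 is accessible from s0 and s2 forces a.

No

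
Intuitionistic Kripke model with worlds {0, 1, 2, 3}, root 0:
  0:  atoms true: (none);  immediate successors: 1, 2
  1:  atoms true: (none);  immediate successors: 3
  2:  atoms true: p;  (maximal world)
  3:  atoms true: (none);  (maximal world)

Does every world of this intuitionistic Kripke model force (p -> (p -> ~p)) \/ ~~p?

No

Not every world: 0 ||-/- (p -> (p -> ~p)) \/ ~~p.
0 ||-/- (p -> (p -> ~p)) \/ ~~p: neither disjunct is forced at 0.
0 ||-/- p -> (p -> ~p): at the accessible world 2, 2 ||- p but 2 ||-/- p -> ~p.
2 ||-/- p -> ~p: already at 2 itself, 2 ||- p but 2 ||-/- ~p.
2 ||-/- ~p since 2 is accessible from 2 and 2 ||- p.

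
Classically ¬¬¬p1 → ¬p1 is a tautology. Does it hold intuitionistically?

This is triple-negation reduction, which is intuitionistically derivable.
Assume ¬¬¬p1 and suppose p1. Then ¬¬p1 (double-negation introduction), contradicting ¬¬¬p1. So ¬p1.

Yes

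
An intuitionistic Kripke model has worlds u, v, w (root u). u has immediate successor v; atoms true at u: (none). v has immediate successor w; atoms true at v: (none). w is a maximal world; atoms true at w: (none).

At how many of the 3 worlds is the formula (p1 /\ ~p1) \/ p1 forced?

u: does not force it — u ||-/- (p1 /\ ~p1) \/ p1: neither disjunct is forced at u.
v: does not force it — v ||-/- (p1 /\ ~p1) \/ p1: neither disjunct is forced at v.
w: does not force it.
Worlds forcing the formula: { }.

0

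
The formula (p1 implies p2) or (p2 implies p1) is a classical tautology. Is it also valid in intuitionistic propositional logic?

This is the Gödel–Dummett linearity axiom, which is not intuitionistically valid.
A Kripke countermodel: worlds w0, w1, w2; order generated by w0 <= w1, w0 <= w2; atoms true at each world — w0:{}; w1:{p1}; w2:{p2}.
w0 does not force (p1 implies p2) or (p2 implies p1): neither disjunct is forced at w0.
w0 does not force p1 implies p2: at the accessible world w1, w1 forces p1 but w1 does not force p2.
w1 lacks atom p2, so w1 does not force p2.
So the root w0 does not force the formula.

No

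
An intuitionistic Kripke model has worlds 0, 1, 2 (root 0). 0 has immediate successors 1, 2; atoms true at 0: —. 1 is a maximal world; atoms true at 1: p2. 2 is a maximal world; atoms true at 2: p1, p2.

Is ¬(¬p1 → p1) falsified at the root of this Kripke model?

0 ⊮ ¬(¬p1 → p1) since 2 is accessible from 0 and 2 ⊩ ¬p1 → p1.
2 ⊩ ¬p1 → p1 vacuously: no world accessible from 2 forces the antecedent ¬p1.
So the root 0 does not force ¬(¬p1 → p1); the model is a countermodel.

Yes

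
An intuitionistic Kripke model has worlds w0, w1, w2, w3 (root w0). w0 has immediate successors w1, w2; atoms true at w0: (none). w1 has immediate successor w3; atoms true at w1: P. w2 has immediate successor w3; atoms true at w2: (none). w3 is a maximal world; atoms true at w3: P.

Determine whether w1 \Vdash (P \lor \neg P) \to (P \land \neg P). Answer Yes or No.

No

w1 \nVdash (P \lor \neg P) \to (P \land \neg P): already at w1 itself, w1 \Vdash P \lor \neg P but w1 \nVdash P \land \neg P.
w1 \nVdash P \land \neg P since w1 fails \neg P.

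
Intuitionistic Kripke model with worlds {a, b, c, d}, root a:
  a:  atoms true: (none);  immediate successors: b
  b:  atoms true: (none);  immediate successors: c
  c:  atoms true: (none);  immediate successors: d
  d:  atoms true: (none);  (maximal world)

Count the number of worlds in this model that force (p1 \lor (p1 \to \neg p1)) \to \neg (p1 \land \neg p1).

a: forces it.
b: forces it.
c: forces it.
d: forces it.
Worlds forcing the formula: {a, b, c, d}.

4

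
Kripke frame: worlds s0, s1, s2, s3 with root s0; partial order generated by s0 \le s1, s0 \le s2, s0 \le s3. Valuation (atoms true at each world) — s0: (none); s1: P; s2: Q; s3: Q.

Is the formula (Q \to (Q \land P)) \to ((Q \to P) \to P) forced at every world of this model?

s0 \Vdash (Q \to (Q \land P)) \to ((Q \to P) \to P): every world accessible from s0 that forces Q \to (Q \land P) (namely s1) also forces (Q \to P) \to P.
Since the root s0 forces (Q \to (Q \land P)) \to ((Q \to P) \to P) and forcing is persistent (monotone upward), every world forces it.

Yes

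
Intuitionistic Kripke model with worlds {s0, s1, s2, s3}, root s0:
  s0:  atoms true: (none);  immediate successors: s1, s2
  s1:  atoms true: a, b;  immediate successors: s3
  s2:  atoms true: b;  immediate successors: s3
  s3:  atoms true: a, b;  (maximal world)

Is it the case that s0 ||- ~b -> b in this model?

Yes

s0 ||- ~b -> b vacuously: no world accessible from s0 forces the antecedent ~b.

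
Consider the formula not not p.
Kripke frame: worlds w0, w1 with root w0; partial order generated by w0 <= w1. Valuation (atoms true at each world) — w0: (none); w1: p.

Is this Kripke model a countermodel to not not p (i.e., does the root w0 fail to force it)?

w0 forces not not p: no world accessible from w0 forces not p.
So the root w0 forces not not p; the model is not a countermodel.

No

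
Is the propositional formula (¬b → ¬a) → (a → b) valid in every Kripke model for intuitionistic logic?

This is the converse of contraposition, which is not intuitionistically valid.
A Kripke countermodel: worlds w0, w1; order generated by w0 ≤ w1; atoms true at each world — w0:{a}; w1:{a,b}.
w0 ⊮ (¬b → ¬a) → (a → b): already at w0 itself, w0 ⊩ ¬b → ¬a but w0 ⊮ a → b.
w0 ⊮ a → b: already at w0 itself, w0 ⊩ a but w0 ⊮ b.
w0 lacks atom b, so w0 ⊮ b.
So the root w0 does not force the formula.

No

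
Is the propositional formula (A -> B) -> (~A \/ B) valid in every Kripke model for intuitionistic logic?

This is the material-implication-as-disjunction principle, which is not intuitionistically valid.
A Kripke countermodel: worlds a, b; order generated by a <= b; atoms true at each world — a:{}; b:{A,B}.
a ||-/- (A -> B) -> (~A \/ B): already at a itself, a ||- A -> B but a ||-/- ~A \/ B.
a ||-/- ~A \/ B: neither disjunct is forced at a.
a ||-/- ~A since b is accessible from a and b ||- A.
So the root a does not force the formula.

No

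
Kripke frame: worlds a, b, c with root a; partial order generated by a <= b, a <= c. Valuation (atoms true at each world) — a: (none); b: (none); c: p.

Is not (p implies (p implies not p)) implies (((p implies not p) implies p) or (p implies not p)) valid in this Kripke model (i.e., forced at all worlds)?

Yes

a forces not (p implies (p implies not p)) implies (((p implies not p) implies p) or (p implies not p)): every world accessible from a that forces not (p implies (p implies not p)) (namely c) also forces ((p implies not p) implies p) or (p implies not p).
Since the root a forces not (p implies (p implies not p)) implies (((p implies not p) implies p) or (p implies not p)) and forcing is persistent (monotone upward), every world forces it.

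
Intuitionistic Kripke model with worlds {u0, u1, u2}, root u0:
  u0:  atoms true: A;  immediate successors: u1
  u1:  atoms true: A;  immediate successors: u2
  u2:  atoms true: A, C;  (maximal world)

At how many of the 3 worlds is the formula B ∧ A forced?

u0: does not force it — u0 ⊮ B ∧ A since u0 fails B.
u1: does not force it — u1 ⊮ B ∧ A since u1 fails B.
u2: does not force it.
Worlds forcing the formula: { }.

0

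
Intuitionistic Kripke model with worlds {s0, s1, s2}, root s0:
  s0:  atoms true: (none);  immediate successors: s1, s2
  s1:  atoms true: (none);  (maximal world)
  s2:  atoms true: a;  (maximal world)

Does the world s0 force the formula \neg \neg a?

No

s0 \nVdash \neg \neg a since s1 is accessible from s0 and s1 \Vdash \neg a.
s1 \Vdash \neg a: no world accessible from s1 forces a.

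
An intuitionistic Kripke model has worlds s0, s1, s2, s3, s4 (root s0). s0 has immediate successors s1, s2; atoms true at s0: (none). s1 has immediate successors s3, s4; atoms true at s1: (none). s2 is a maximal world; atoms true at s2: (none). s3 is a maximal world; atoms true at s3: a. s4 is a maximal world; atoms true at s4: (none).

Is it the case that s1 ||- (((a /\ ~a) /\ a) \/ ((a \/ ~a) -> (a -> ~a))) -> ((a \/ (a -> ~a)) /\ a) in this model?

No

s1 ||-/- (((a /\ ~a) /\ a) \/ ((a \/ ~a) -> (a -> ~a))) -> ((a \/ (a -> ~a)) /\ a): at the accessible world s4, s4 ||- ((a /\ ~a) /\ a) \/ ((a \/ ~a) -> (a -> ~a)) but s4 ||-/- (a \/ (a -> ~a)) /\ a.
s4 ||-/- (a \/ (a -> ~a)) /\ a since s4 fails a.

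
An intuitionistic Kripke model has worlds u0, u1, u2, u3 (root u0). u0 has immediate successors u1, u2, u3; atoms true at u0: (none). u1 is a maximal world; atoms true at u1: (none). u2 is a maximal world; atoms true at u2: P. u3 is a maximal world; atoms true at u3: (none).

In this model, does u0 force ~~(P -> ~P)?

No

u0 ||-/- ~~(P -> ~P) since u2 is accessible from u0 and u2 ||- ~(P -> ~P).
u2 ||- ~(P -> ~P): no world accessible from u2 forces P -> ~P.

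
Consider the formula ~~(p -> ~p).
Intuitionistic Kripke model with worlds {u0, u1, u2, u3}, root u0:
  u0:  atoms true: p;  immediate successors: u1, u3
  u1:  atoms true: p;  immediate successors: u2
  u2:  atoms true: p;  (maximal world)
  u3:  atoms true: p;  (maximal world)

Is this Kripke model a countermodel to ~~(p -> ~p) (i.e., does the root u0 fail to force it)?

Yes

u0 ||-/- ~~(p -> ~p) since u0 is accessible from u0 and u0 ||- ~(p -> ~p).
u0 ||- ~(p -> ~p): no world accessible from u0 forces p -> ~p.
So the root u0 does not force ~~(p -> ~p); the model is a countermodel.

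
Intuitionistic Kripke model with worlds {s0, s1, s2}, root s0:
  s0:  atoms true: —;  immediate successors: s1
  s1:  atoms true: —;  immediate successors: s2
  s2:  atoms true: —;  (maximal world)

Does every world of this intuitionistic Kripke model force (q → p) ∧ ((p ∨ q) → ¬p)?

Yes

s0 ⊩ (q → p) ∧ ((p ∨ q) → ¬p) since s0 forces both conjuncts.
Since the root s0 forces (q → p) ∧ ((p ∨ q) → ¬p) and forcing is persistent (monotone upward), every world forces it.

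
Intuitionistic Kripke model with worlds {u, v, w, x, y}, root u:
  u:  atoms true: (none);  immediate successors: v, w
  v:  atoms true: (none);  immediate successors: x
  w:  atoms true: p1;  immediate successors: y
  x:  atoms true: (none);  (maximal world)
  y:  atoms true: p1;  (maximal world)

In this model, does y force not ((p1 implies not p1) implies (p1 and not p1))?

y does not force not ((p1 implies not p1) implies (p1 and not p1)) since y is accessible from y and y forces (p1 implies not p1) implies (p1 and not p1).
y forces (p1 implies not p1) implies (p1 and not p1) vacuously: no world accessible from y forces the antecedent p1 implies not p1.

No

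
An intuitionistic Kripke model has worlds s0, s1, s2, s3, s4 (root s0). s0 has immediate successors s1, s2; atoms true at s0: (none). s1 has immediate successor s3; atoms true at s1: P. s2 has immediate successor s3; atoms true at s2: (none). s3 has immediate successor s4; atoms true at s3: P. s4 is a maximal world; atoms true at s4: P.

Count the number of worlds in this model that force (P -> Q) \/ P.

3

s0: does not force it — s0 ||-/- (P -> Q) \/ P: neither disjunct is forced at s0.
s1: forces it.
s2: does not force it — s2 ||-/- (P -> Q) \/ P: neither disjunct is forced at s2.
s3: forces it.
s4: forces it.
Worlds forcing the formula: {s1, s3, s4}.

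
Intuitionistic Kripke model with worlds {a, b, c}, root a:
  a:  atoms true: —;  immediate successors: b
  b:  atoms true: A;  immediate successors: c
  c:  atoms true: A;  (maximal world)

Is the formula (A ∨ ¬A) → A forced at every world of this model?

a ⊩ (A ∨ ¬A) → A: every world accessible from a that forces A ∨ ¬A (namely b, c) also forces A.
Since the root a forces (A ∨ ¬A) → A and forcing is persistent (monotone upward), every world forces it.

Yes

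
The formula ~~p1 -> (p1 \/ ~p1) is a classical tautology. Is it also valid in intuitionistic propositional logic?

This is a variant of double-negation elimination (deriving excluded middle from double negation), which is not intuitionistically valid.
A Kripke countermodel: worlds w0, w1; order generated by w0 <= w1; atoms true at each world — w0:{}; w1:{p1}.
w0 ||-/- ~~p1 -> (p1 \/ ~p1): already at w0 itself, w0 ||- ~~p1 but w0 ||-/- p1 \/ ~p1.
w0 ||-/- p1 \/ ~p1: neither disjunct is forced at w0.
w0 lacks atom p1, so w0 ||-/- p1.
So the root w0 does not force the formula.

No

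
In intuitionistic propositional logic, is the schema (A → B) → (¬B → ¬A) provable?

Yes

This is the forward direction of contraposition, which is intuitionistically derivable.
Assume A → B and ¬B. If A held then B would follow, contradicting ¬B; so ¬A.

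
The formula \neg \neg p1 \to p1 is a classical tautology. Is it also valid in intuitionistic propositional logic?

This is double-negation elimination, which is not intuitionistically valid.
A Kripke countermodel: worlds u, v; order generated by u \le v; atoms true at each world — u:{}; v:{p1}.
u \nVdash \neg \neg p1 \to p1: already at u itself, u \Vdash \neg \neg p1 but u \nVdash p1.
u lacks atom p1, so u \nVdash p1.
So the root u does not force the formula.

No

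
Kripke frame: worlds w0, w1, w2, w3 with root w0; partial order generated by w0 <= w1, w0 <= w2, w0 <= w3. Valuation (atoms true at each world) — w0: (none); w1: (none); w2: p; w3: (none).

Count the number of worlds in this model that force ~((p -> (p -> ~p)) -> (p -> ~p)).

w0: does not force it — w0 ||-/- ~((p -> (p -> ~p)) -> (p -> ~p)) since w0 is accessible from w0 and w0 ||- (p -> (p -> ~p)) -> (p -> ~p).
w1: does not force it — w1 ||-/- ~((p -> (p -> ~p)) -> (p -> ~p)) since w1 is accessible from w1 and w1 ||- (p -> (p -> ~p)) -> (p -> ~p).
w2: does not force it.
w3: does not force it.
Worlds forcing the formula: { }.

0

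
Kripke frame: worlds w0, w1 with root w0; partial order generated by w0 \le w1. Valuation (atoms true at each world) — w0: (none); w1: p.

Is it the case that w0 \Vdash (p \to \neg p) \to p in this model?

w0 \Vdash (p \to \neg p) \to p vacuously: no world accessible from w0 forces the antecedent p \to \neg p.

Yes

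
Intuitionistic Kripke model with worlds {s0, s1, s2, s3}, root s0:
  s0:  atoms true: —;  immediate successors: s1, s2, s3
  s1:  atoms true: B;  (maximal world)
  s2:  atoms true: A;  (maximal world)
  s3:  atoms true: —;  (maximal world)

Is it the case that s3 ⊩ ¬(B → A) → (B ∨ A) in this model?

s3 ⊩ ¬(B → A) → (B ∨ A) vacuously: no world accessible from s3 forces the antecedent ¬(B → A).

Yes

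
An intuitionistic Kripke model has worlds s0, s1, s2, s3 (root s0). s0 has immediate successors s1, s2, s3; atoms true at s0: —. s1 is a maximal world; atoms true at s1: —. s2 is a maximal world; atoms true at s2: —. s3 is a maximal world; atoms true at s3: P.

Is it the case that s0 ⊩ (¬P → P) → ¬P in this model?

s0 ⊮ (¬P → P) → ¬P: at the accessible world s3, s3 ⊩ ¬P → P but s3 ⊮ ¬P.
s3 ⊮ ¬P since s3 is accessible from s3 and s3 ⊩ P.

No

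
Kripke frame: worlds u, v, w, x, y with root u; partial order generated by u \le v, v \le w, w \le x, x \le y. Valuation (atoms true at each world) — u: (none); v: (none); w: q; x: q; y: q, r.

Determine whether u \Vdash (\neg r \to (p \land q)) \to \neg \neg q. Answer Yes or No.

u \Vdash (\neg r \to (p \land q)) \to \neg \neg q: every world accessible from u that forces \neg r \to (p \land q) (namely u, v, w, x, y) also forces \neg \neg q.

Yes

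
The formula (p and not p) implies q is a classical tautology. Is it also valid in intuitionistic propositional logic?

This is an instance of ex falso quodlibet, which is intuitionistically derivable.
No world can force both p and not p, so the antecedent p and not p is never forced and the implication holds vacuously at every world.

Yes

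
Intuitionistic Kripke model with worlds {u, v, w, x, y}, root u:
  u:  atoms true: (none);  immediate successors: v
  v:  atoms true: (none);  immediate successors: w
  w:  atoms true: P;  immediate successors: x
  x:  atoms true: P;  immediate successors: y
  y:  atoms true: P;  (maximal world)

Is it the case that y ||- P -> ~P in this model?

y ||-/- P -> ~P: already at y itself, y ||- P but y ||-/- ~P.
y ||-/- ~P since y is accessible from y and y ||- P.

No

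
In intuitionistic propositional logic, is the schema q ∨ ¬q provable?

No

This is the law of excluded middle, which is not intuitionistically valid.
A Kripke countermodel: worlds u, v; order generated by u ≤ v; atoms true at each world — u:{}; v:{q}.
u ⊮ q ∨ ¬q: neither disjunct is forced at u.
u lacks atom q, so u ⊮ q.
So the root u does not force the formula.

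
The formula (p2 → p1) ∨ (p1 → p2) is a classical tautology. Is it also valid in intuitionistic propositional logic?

No

This is the Gödel–Dummett linearity axiom, which is not intuitionistically valid.
A Kripke countermodel: worlds a, b, c; order generated by a ≤ b, a ≤ c; atoms true at each world — a:{}; b:{p2}; c:{p1}.
a ⊮ (p2 → p1) ∨ (p1 → p2): neither disjunct is forced at a.
a ⊮ p2 → p1: at the accessible world b, b ⊩ p2 but b ⊮ p1.
b lacks atom p1, so b ⊮ p1.
So the root a does not force the formula.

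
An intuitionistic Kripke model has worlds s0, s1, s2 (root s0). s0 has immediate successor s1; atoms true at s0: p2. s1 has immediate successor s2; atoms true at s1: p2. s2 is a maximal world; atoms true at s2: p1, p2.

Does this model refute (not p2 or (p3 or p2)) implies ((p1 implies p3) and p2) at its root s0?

s0 does not force (not p2 or (p3 or p2)) implies ((p1 implies p3) and p2): already at s0 itself, s0 forces not p2 or (p3 or p2) but s0 does not force (p1 implies p3) and p2.
s0 does not force (p1 implies p3) and p2 since s0 fails p1 implies p3.
So the root s0 does not force (not p2 or (p3 or p2)) implies ((p1 implies p3) and p2); the model is a countermodel.

Yes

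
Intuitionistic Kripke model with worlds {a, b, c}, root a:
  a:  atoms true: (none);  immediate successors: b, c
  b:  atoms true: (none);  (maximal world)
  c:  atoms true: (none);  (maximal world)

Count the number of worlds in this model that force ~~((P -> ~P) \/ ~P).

a: forces it.
b: forces it.
c: forces it.
Worlds forcing the formula: {a, b, c}.

3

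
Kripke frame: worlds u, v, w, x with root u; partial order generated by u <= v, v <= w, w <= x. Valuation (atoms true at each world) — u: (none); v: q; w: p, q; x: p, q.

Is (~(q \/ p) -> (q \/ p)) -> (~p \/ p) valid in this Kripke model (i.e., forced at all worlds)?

Not every world: u ||-/- (~(q \/ p) -> (q \/ p)) -> (~p \/ p).
u ||-/- (~(q \/ p) -> (q \/ p)) -> (~p \/ p): already at u itself, u ||- ~(q \/ p) -> (q \/ p) but u ||-/- ~p \/ p.
u ||-/- ~p \/ p: neither disjunct is forced at u.
u ||-/- ~p since w is accessible from u and w ||- p.

No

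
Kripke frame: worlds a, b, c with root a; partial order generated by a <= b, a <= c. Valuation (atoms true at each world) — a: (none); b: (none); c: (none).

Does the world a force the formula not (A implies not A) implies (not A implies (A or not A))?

Yes

a forces not (A implies not A) implies (not A implies (A or not A)) vacuously: no world accessible from a forces the antecedent not (A implies not A).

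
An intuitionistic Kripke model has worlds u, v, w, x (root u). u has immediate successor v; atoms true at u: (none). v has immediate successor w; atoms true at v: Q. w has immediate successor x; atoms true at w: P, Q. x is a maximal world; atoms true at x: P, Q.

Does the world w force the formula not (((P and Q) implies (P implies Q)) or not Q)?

No

w does not force not (((P and Q) implies (P implies Q)) or not Q) since w is accessible from w and w forces ((P and Q) implies (P implies Q)) or not Q.
w forces ((P and Q) implies (P implies Q)) or not Q via the disjunct (P and Q) implies (P implies Q).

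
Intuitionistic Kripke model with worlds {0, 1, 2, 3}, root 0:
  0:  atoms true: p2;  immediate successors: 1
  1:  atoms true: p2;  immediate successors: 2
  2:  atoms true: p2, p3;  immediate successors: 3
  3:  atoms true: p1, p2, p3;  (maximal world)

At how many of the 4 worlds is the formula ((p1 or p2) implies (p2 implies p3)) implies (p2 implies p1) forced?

0: does not force it — 0 does not force ((p1 or p2) implies (p2 implies p3)) implies (p2 implies p1): at the accessible world 2, 2 forces (p1 or p2) implies (p2 implies p3) but 2 does not force p2 implies p1.
1: does not force it.
2: does not force it.
3: forces it.
Worlds forcing the formula: {3}.

1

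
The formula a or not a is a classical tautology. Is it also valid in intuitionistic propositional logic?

This is the law of excluded middle, which is not intuitionistically valid.
A Kripke countermodel: worlds s0, s1; order generated by s0 <= s1; atoms true at each world — s0:{}; s1:{a}.
s0 does not force a or not a: neither disjunct is forced at s0.
s0 lacks atom a, so s0 does not force a.
So the root s0 does not force the formula.

No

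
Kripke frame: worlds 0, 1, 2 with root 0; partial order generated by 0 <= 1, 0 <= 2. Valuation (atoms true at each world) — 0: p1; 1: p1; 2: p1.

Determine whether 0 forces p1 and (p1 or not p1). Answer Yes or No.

0 forces p1 and (p1 or not p1) since 0 forces both conjuncts.

Yes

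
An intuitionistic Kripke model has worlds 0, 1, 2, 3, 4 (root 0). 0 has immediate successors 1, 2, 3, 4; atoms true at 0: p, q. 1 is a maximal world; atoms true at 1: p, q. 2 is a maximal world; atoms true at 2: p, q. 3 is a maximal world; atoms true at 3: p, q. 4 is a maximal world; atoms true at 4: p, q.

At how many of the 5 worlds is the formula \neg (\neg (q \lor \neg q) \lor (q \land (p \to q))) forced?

0: does not force it — 0 \nVdash \neg (\neg (q \lor \neg q) \lor (q \land (p \to q))) since 0 is accessible from 0 and 0 \Vdash \neg (q \lor \neg q) \lor (q \land (p \to q)).
1: does not force it — 1 \nVdash \neg (\neg (q \lor \neg q) \lor (q \land (p \to q))) since 1 is accessible from 1 and 1 \Vdash \neg (q \lor \neg q) \lor (q \land (p \to q)).
2: does not force it — 2 \nVdash \neg (\neg (q \lor \neg q) \lor (q \land (p \to q))) since 2 is accessible from 2 and 2 \Vdash \neg (q \lor \neg q) \lor (q \land (p \to q)).
3: does not force it.
4: does not force it.
Worlds forcing the formula: { }.

0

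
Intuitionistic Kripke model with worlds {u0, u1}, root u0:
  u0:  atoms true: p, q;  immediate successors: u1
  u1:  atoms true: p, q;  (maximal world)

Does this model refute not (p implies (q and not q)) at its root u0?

u0 forces not (p implies (q and not q)): no world accessible from u0 forces p implies (q and not q).
So the root u0 forces not (p implies (q and not q)); the model is not a countermodel.

No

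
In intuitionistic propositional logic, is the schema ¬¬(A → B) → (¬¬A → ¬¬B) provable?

This is the distribution of double negation over implication, which is intuitionistically derivable.
Assume ¬¬(A → B) and ¬¬A; suppose ¬B. Then A → B would give ¬A (by contraposition), contradicting ¬¬A; so ¬(A → B), contradicting ¬¬(A → B). Hence ¬¬B.

Yes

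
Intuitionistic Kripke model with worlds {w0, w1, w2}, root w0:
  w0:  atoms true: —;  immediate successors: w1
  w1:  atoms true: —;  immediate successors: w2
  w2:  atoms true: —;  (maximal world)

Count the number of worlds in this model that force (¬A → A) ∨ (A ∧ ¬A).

w0: does not force it — w0 ⊮ (¬A → A) ∨ (A ∧ ¬A): neither disjunct is forced at w0.
w1: does not force it — w1 ⊮ (¬A → A) ∨ (A ∧ ¬A): neither disjunct is forced at w1.
w2: does not force it — w2 ⊮ (¬A → A) ∨ (A ∧ ¬A): neither disjunct is forced at w2.
Worlds forcing the formula: { }.

0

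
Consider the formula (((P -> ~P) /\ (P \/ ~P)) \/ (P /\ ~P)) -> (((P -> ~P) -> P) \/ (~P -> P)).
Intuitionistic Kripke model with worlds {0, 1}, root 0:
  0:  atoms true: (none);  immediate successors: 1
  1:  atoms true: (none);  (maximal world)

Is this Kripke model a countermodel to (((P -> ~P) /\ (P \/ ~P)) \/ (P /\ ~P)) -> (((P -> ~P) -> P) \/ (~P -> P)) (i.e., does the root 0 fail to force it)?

0 ||-/- (((P -> ~P) /\ (P \/ ~P)) \/ (P /\ ~P)) -> (((P -> ~P) -> P) \/ (~P -> P)): already at 0 itself, 0 ||- ((P -> ~P) /\ (P \/ ~P)) \/ (P /\ ~P) but 0 ||-/- ((P -> ~P) -> P) \/ (~P -> P).
0 ||-/- ((P -> ~P) -> P) \/ (~P -> P): neither disjunct is forced at 0.
0 ||-/- (P -> ~P) -> P: already at 0 itself, 0 ||- P -> ~P but 0 ||-/- P.
So the root 0 does not force (((P -> ~P) /\ (P \/ ~P)) \/ (P /\ ~P)) -> (((P -> ~P) -> P) \/ (~P -> P)); the model is a countermodel.

Yes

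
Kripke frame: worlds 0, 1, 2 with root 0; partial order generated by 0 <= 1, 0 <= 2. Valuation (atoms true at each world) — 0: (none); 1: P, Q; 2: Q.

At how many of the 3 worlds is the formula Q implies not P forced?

0: does not force it — 0 does not force Q implies not P: at the accessible world 1, 1 forces Q but 1 does not force not P.
1: does not force it.
2: forces it.
Worlds forcing the formula: {2}.

1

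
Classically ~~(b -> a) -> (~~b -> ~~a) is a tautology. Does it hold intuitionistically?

This is the distribution of double negation over implication, which is intuitionistically derivable.
Assume ~~(b -> a) and ~~b; suppose ~a. Then b -> a would give ~b (by contraposition), contradicting ~~b; so ~(b -> a), contradicting ~~(b -> a). Hence ~~a.

Yes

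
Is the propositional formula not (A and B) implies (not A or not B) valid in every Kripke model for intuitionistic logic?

This is the constructively invalid direction of De Morgan's law for conjunction, which is not intuitionistically valid.
A Kripke countermodel: worlds u0, u1, u2; order generated by u0 <= u1, u0 <= u2; atoms true at each world — u0:{}; u1:{A}; u2:{B}.
u0 does not force not (A and B) implies (not A or not B): already at u0 itself, u0 forces not (A and B) but u0 does not force not A or not B.
u0 does not force not A or not B: neither disjunct is forced at u0.
u0 does not force not A since u1 is accessible from u0 and u1 forces A.
So the root u0 does not force the formula.

No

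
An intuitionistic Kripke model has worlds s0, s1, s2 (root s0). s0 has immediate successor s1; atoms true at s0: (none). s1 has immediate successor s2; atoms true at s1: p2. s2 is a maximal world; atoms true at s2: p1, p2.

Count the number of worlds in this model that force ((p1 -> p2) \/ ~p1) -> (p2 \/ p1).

s0: does not force it — s0 ||-/- ((p1 -> p2) \/ ~p1) -> (p2 \/ p1): already at s0 itself, s0 ||- (p1 -> p2) \/ ~p1 but s0 ||-/- p2 \/ p1.
s1: forces it.
s2: forces it.
Worlds forcing the formula: {s1, s2}.

2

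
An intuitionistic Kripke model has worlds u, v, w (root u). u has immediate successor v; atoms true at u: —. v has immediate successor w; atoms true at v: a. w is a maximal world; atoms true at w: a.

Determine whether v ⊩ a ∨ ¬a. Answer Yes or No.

Yes

v ⊩ a ∨ ¬a via the disjunct a.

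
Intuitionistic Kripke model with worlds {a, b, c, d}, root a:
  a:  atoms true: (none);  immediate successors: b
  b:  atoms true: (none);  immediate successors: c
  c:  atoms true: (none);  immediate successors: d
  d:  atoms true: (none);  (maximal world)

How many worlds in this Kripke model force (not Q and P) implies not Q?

a: forces it.
b: forces it.
c: forces it.
d: forces it.
Worlds forcing the formula: {a, b, c, d}.

4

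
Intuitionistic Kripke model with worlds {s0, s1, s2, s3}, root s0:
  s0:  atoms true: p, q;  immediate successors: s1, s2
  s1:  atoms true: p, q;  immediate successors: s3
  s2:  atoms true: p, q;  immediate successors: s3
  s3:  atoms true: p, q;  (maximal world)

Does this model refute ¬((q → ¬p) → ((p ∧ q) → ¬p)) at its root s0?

Yes

s0 ⊮ ¬((q → ¬p) → ((p ∧ q) → ¬p)) since s0 is accessible from s0 and s0 ⊩ (q → ¬p) → ((p ∧ q) → ¬p).
s0 ⊩ (q → ¬p) → ((p ∧ q) → ¬p) vacuously: no world accessible from s0 forces the antecedent q → ¬p.
So the root s0 does not force ¬((q → ¬p) → ((p ∧ q) → ¬p)); the model is a countermodel.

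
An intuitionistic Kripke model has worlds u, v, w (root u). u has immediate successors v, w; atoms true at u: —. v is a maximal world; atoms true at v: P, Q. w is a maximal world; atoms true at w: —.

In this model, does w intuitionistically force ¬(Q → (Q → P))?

No

w ⊮ ¬(Q → (Q → P)) since w is accessible from w and w ⊩ Q → (Q → P).
w ⊩ Q → (Q → P) vacuously: no world accessible from w forces the antecedent Q.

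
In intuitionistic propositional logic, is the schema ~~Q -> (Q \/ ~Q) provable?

This is a variant of double-negation elimination (deriving excluded middle from double negation), which is not intuitionistically valid.
A Kripke countermodel: worlds 0, 1; order generated by 0 <= 1; atoms true at each world — 0:{}; 1:{Q}.
0 ||-/- ~~Q -> (Q \/ ~Q): already at 0 itself, 0 ||- ~~Q but 0 ||-/- Q \/ ~Q.
0 ||-/- Q \/ ~Q: neither disjunct is forced at 0.
0 lacks atom Q, so 0 ||-/- Q.
So the root 0 does not force the formula.

No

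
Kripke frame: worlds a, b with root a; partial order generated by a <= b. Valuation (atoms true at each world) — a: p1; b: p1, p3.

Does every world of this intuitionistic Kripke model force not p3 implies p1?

a forces not p3 implies p1 vacuously: no world accessible from a forces the antecedent not p3.
Since the root a forces not p3 implies p1 and forcing is persistent (monotone upward), every world forces it.

Yes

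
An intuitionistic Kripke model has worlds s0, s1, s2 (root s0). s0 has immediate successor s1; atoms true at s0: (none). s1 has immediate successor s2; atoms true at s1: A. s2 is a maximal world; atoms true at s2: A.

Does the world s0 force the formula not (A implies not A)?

Yes

s0 forces not (A implies not A): no world accessible from s0 forces A implies not A.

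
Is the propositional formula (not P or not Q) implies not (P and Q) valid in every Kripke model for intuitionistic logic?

This is a constructively valid De Morgan direction (disjunction of negations to negated conjunction), which is intuitionistically derivable.
If not P holds at a world then no accessible world forces P, hence none forces P and Q; likewise for not Q.

Yes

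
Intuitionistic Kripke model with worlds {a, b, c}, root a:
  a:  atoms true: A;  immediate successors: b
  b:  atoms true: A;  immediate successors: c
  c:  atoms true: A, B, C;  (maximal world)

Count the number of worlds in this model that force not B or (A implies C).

a: does not force it — a does not force not B or (A implies C): neither disjunct is forced at a.
b: does not force it — b does not force not B or (A implies C): neither disjunct is forced at b.
c: forces it.
Worlds forcing the formula: {c}.

1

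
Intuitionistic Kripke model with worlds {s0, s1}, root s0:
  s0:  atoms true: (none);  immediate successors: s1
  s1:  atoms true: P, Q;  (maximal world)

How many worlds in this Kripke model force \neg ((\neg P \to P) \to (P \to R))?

2

s0: forces it.
s1: forces it.
Worlds forcing the formula: {s0, s1}.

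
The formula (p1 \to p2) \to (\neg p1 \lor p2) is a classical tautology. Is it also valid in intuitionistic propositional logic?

No

This is the material-implication-as-disjunction principle, which is not intuitionistically valid.
A Kripke countermodel: worlds u, v; order generated by u \le v; atoms true at each world — u:{}; v:{p1,p2}.
u \nVdash (p1 \to p2) \to (\neg p1 \lor p2): already at u itself, u \Vdash p1 \to p2 but u \nVdash \neg p1 \lor p2.
u \nVdash \neg p1 \lor p2: neither disjunct is forced at u.
u \nVdash \neg p1 since v is accessible from u and v \Vdash p1.
So the root u does not force the formula.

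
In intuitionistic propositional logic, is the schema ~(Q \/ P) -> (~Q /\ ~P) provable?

This is a constructively valid De Morgan direction (negated disjunction to conjunction of negations), which is intuitionistically derivable.
From ~(Q \/ P): if Q held then Q \/ P would, contradiction — so ~Q; similarly ~P.

Yes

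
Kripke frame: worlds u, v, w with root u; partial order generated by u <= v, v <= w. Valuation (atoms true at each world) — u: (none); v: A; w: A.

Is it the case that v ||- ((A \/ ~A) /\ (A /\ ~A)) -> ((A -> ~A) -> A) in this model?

Yes

v ||- ((A \/ ~A) /\ (A /\ ~A)) -> ((A -> ~A) -> A) vacuously: no world accessible from v forces the antecedent (A \/ ~A) /\ (A /\ ~A).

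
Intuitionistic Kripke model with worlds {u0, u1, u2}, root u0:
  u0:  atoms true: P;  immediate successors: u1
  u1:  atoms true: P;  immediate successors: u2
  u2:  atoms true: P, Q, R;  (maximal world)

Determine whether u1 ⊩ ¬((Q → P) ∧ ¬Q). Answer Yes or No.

u1 ⊩ ¬((Q → P) ∧ ¬Q): no world accessible from u1 forces (Q → P) ∧ ¬Q.

Yes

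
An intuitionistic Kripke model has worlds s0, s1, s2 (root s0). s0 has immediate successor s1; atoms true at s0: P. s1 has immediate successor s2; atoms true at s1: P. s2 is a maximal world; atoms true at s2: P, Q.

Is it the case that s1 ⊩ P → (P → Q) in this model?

s1 ⊮ P → (P → Q): already at s1 itself, s1 ⊩ P but s1 ⊮ P → Q.
s1 ⊮ P → Q: already at s1 itself, s1 ⊩ P but s1 ⊮ Q.
s1 lacks atom Q, so s1 ⊮ Q.

No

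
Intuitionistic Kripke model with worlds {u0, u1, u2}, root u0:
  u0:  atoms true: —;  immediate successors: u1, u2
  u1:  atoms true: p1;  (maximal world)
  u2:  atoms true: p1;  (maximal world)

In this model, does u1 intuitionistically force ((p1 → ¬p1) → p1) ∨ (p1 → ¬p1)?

Yes

u1 ⊩ ((p1 → ¬p1) → p1) ∨ (p1 → ¬p1) via the disjunct (p1 → ¬p1) → p1.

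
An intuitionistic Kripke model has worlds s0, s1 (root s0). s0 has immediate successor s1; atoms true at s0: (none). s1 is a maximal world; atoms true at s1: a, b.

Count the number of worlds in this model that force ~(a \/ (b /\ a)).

s0: does not force it — s0 ||-/- ~(a \/ (b /\ a)) since s1 is accessible from s0 and s1 ||- a \/ (b /\ a).
s1: does not force it.
Worlds forcing the formula: { }.

0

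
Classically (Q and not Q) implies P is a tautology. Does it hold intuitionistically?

This is an instance of ex falso quodlibet, which is intuitionistically derivable.
No world can force both Q and not Q, so the antecedent Q and not Q is never forced and the implication holds vacuously at every world.

Yes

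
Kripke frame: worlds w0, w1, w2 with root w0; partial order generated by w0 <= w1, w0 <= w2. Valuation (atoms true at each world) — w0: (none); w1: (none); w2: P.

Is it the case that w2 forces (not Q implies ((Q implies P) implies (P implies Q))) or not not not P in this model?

No

w2 does not force (not Q implies ((Q implies P) implies (P implies Q))) or not not not P: neither disjunct is forced at w2.
w2 does not force not Q implies ((Q implies P) implies (P implies Q)): already at w2 itself, w2 forces not Q but w2 does not force (Q implies P) implies (P implies Q).
w2 does not force (Q implies P) implies (P implies Q): already at w2 itself, w2 forces Q implies P but w2 does not force P implies Q.
w2 does not force P implies Q: already at w2 itself, w2 forces P but w2 does not force Q.
w2 lacks atom Q, so w2 does not force Q.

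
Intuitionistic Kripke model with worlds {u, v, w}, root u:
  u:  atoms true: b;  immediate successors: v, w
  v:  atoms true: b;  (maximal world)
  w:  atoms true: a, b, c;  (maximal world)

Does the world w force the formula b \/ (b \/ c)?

Yes

w ||- b \/ (b \/ c) via the disjunct b.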